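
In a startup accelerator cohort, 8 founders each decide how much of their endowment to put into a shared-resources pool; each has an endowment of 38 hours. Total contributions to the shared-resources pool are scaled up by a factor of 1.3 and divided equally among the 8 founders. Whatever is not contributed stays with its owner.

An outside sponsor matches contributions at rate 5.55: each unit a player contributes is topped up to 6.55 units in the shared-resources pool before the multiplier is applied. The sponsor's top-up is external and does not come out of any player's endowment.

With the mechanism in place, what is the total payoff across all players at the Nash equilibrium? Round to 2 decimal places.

2588.56 hours

Under the mechanism each unit contributed yields 1.3 × 6.55 / 8 = 1.0644 back to its contributor per unit of net cost, which exceeds 1, making full contribution the dominant choice for everyone.
At the Nash equilibrium everyone contributes 38. Group total payoff = 1.3 × 6.55 × 304 = 2588.56.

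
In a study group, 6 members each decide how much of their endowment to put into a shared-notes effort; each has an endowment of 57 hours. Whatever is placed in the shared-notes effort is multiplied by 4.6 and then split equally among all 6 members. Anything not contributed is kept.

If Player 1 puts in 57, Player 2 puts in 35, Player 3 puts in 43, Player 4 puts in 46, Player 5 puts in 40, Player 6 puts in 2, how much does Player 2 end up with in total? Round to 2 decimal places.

192.97 hours

Total contributed: 57 + 35 + 43 + 46 + 40 + 2 = 223.
Each receives 4.6 × 223 / 6 = 170.97 from the shared-notes effort.
Player 2 keeps 57 − 35 = 22, so Player 2's payoff is 22 + 170.97 = 192.97.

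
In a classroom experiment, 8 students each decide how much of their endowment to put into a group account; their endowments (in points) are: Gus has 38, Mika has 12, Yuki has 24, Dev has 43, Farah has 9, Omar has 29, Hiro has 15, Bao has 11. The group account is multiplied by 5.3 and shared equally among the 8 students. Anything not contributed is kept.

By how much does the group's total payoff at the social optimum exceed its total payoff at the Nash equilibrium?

778.30 points

The private return per contributed unit is 5.3/8 = 0.6625 < 1 for every player regardless of endowment, so the Nash equilibrium is zero contribution and the group total is Σ E_j = 38 + 12 + 24 + 43 + 9 + 29 + 15 + 11 = 181.
Each contributed unit returns 5.300 to the group, so the social optimum is full contribution by everyone: group total = 5.300 × 181 = 959.30.
Efficiency loss = (5.300 − 1) × 181 = 778.30.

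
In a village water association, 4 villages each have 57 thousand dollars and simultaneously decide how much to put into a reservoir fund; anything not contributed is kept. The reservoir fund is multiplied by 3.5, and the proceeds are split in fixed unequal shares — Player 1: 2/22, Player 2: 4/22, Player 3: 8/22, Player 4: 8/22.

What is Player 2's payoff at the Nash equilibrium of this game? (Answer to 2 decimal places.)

129.55 thousand dollars

For player j, contributing a unit is worthwhile iff 3.5 × (j's share) ≥ 1, i.e. iff j's share is at least 0.2857.
The shares above 0.2857 belong to Player 3 and Player 4, contributing 57 each; the remaining 2 contribute 0. Total contributed: 114.
Player 2 keeps 57 and receives 3.5 × 114 × 4/22 = 72.55 from the reservoir fund, for a payoff of 129.55.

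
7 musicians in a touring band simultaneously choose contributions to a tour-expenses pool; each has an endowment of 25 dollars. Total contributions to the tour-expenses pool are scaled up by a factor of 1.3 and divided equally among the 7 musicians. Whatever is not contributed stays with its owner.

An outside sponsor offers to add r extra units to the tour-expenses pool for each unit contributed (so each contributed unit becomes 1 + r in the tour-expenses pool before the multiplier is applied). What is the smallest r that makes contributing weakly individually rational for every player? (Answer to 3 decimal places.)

4.385

With matching at rate r, one contributed unit becomes (1 + r) in the tour-expenses pool and returns 1.3 × (1 + r) / 7 to the contributor.
Setting this equal to 1: 1 + r = 7/1.3 = 5.3846.
So the minimum matching rate is r = 5.3846 − 1 = 4.385.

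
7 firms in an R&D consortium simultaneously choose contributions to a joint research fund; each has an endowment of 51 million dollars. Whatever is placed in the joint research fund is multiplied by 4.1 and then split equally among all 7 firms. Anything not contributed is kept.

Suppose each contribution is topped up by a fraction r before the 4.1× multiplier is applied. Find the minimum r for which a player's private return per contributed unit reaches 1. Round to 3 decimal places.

With matching at rate r, one contributed unit becomes (1 + r) in the joint research fund and returns 4.1 × (1 + r) / 7 to the contributor.
Setting this equal to 1: 1 + r = 7/4.1 = 1.7073.
So the minimum matching rate is r = 1.7073 − 1 = 0.707.

0.707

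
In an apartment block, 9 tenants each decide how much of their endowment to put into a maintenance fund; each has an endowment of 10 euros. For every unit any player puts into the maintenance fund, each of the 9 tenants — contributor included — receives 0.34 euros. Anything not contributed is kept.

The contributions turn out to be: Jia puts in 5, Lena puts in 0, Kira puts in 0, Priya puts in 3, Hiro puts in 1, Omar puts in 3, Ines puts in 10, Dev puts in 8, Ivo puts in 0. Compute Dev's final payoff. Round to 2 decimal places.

Total contributed: 5 + 0 + 0 + 3 + 1 + 3 + 10 + 8 + 0 = 30.
Each receives 0.34 × 30 = 10.20 from the maintenance fund.
Dev keeps 10 − 8 = 2, so Dev's payoff is 2 + 10.20 = 12.20.

12.20 euros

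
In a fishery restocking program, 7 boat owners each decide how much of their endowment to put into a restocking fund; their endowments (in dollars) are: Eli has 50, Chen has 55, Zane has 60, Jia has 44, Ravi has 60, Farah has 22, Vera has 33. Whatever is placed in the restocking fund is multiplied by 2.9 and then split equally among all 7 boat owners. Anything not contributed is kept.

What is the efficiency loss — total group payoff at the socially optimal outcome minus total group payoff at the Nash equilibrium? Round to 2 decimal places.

The private return per contributed unit is 2.9/7 = 0.4143 < 1 for every player regardless of endowment, so the Nash equilibrium is zero contribution and the group total is Σ E_j = 50 + 55 + 60 + 44 + 60 + 22 + 33 = 324.
Each contributed unit returns 2.900 to the group, so the social optimum is full contribution by everyone: group total = 2.900 × 324 = 939.60.
Efficiency loss = (2.900 − 1) × 324 = 615.60.

615.60 dollars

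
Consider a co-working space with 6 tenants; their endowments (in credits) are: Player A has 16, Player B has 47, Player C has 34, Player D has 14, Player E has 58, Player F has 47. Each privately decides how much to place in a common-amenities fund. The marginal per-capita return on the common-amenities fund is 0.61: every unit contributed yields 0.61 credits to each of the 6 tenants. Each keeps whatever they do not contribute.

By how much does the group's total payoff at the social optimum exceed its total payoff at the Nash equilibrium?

The private return per contributed unit is 0.61 < 1 for everyone, so the Nash equilibrium is zero contribution and the group total is Σ E_j = 16 + 47 + 34 + 14 + 58 + 47 = 216.
Each contributed unit returns 3.660 to the group, so the social optimum is full contribution by everyone: group total = 3.660 × 216 = 790.56.
Efficiency loss = (3.660 − 1) × 216 = 574.56.

574.56 credits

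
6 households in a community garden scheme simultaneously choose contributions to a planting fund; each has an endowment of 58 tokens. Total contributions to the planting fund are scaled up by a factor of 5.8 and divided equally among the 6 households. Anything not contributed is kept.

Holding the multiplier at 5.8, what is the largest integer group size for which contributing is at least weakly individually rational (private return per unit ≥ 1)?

Private return per unit is 5.8/(group size), which is ≥ 1 whenever the group size is ≤ 5.8.
The largest such integer is 5.

5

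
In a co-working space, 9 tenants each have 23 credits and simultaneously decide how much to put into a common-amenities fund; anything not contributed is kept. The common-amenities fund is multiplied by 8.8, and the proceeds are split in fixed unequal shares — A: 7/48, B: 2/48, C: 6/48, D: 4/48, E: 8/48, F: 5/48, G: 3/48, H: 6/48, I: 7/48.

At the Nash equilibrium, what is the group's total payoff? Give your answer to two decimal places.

1104.00 credits

A player with share s gets back 8.8·s per unit contributed, so full contribution is dominant for anyone with s > 1/8.8 = 0.1136 and zero contribution is dominant for anyone below.
The shares above 0.1136 belong to A, C, E, H and I, contributing 23 each; the remaining 4 contribute 0. Total contributed: 115.
The common-amenities fund pays out 8.8 × 115 = 1012.00 in total (split across the unequal shares, but the aggregate is all that matters for the group sum).
The 4 free-riders keep 23 each, adding 92. Group total = 92 + 1012.00 = 1104.00.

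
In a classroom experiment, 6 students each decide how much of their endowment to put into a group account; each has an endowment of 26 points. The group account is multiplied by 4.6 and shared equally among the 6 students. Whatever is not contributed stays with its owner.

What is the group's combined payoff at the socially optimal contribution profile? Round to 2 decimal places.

717.60 points

Each contributed unit returns 4.600 to the group as a whole (0.7667 to each of 6 players), which exceeds 1, so the social optimum is full contribution: group total = 4.600 × 156 = 717.60.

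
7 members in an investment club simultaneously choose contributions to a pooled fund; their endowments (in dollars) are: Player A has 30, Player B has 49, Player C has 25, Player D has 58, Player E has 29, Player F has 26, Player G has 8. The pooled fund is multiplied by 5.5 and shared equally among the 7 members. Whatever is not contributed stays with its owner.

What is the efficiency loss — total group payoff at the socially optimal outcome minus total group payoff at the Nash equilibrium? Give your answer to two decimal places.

The private return per contributed unit is 5.5/7 = 0.7857 < 1 for every player regardless of endowment, so the Nash equilibrium is zero contribution and the group total is Σ E_j = 30 + 49 + 25 + 58 + 29 + 26 + 8 = 225.
Each contributed unit returns 5.500 to the group, so the social optimum is full contribution by everyone: group total = 5.500 × 225 = 1237.50.
Efficiency loss = (5.500 − 1) × 225 = 1012.50.

1012.50 dollars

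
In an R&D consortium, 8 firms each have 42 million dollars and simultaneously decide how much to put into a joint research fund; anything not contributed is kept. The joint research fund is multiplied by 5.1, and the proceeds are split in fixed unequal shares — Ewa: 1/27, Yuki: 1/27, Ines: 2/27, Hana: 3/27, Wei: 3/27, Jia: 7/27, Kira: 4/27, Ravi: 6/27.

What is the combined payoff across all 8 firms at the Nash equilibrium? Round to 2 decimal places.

680.40 million dollars

Each unit j contributes comes back to j as 5.1 × (j's share), so j prefers to contribute only if that share exceeds 1/5.1 = 0.1961; otherwise keeping the unit dominates.
Jia and Ravi are above the threshold, contributing 42 each; the remaining 6 contribute 0. Total contributed: 84.
The joint research fund pays out 5.1 × 84 = 428.40 in total (split across the unequal shares, but the aggregate is all that matters for the group sum).
The 6 free-riders keep 42 each, adding 252. Group total = 252 + 428.40 = 680.40.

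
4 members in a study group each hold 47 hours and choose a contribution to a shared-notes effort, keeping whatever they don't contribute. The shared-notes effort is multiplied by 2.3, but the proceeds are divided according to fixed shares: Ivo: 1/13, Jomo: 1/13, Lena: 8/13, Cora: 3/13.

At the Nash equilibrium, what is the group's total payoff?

A player with share s gets back 2.3·s per unit contributed, so full contribution is dominant for anyone with s > 1/2.3 = 0.4348 and zero contribution is dominant for anyone below.
The only share above 0.4348 is Lena's 8/13, contributing 47; the remaining 3 contribute 0. Total contributed: 47.
The shared-notes effort pays out 2.3 × 47 = 108.10 in total (split across the unequal shares, but the aggregate is all that matters for the group sum).
The 3 free-riders keep 47 each, adding 141. Group total = 141 + 108.10 = 249.10.

249.10 hours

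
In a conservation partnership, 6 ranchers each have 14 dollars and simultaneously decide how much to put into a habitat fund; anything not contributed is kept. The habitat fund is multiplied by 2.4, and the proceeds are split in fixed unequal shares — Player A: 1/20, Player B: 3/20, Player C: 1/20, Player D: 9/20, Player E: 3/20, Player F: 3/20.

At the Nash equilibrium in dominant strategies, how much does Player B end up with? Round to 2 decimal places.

For player j, contributing a unit is worthwhile iff 2.4 × (j's share) ≥ 1, i.e. iff j's share is at least 0.4167.
Only Player D (9/20) clears that bar, contributing 14; the remaining 5 contribute 0. Total contributed: 14.
Player B keeps 14 and receives 2.4 × 14 × 3/20 = 5.04 from the habitat fund, for a payoff of 19.04.

19.04 dollars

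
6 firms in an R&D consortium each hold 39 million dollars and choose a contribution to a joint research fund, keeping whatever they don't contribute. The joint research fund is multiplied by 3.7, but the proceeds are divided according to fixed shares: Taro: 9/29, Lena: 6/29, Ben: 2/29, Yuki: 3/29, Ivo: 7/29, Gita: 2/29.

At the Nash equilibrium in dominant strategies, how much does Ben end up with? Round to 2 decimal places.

Player j's private return per contributed unit is 3.7 × (j's share). Contributing is weakly dominant for j when that share is at least 1/3.7 = 0.2703, and contributing 0 is dominant otherwise.
Taro alone (share 9/29) is above the threshold, contributing 39; the remaining 5 contribute 0. Total contributed: 39.
Ben keeps 39 and receives 3.7 × 39 × 2/29 = 9.95 from the joint research fund, for a payoff of 48.95.

48.95 million dollars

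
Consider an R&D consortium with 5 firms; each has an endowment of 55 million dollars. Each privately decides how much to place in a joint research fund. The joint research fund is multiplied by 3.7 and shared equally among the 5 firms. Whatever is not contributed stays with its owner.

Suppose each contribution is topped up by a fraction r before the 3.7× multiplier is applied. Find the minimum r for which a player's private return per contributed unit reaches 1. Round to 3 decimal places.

With matching at rate r, one contributed unit becomes (1 + r) in the joint research fund and returns 3.7 × (1 + r) / 5 to the contributor.
Setting this equal to 1: 1 + r = 5/3.7 = 1.3514.
So the minimum matching rate is r = 1.3514 − 1 = 0.351.

0.351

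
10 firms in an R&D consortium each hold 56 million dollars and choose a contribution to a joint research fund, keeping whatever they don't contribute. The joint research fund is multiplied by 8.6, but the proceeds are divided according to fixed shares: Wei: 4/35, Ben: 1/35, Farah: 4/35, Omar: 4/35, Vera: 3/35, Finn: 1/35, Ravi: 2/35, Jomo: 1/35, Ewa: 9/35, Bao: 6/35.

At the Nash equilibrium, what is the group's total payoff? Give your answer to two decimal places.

A player with share s gets back 8.6·s per unit contributed, so full contribution is dominant for anyone with s > 1/8.6 = 0.1163 and zero contribution is dominant for anyone below.
Ewa and Bao clear that bar, contributing 56 each; the remaining 8 contribute 0. Total contributed: 112.
The joint research fund pays out 8.6 × 112 = 963.20 in total (split across the unequal shares, but the aggregate is all that matters for the group sum).
The 8 free-riders keep 56 each, adding 448. Group total = 448 + 963.20 = 1411.20.

1411.20 million dollars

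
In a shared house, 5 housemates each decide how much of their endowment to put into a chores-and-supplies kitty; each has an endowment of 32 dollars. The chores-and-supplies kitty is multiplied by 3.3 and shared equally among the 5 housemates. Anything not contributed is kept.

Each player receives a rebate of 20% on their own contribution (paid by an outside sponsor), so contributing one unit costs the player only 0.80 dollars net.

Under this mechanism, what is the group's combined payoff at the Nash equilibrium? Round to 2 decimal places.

Even with the mechanism, each unit contributed returns only (3.3/5) / 0.80 = 0.8250 per unit of net cost, so contributing nothing is still dominant.
Everyone keeps their endowment and the group total is 5 × 32 = 160.

160.00 dollars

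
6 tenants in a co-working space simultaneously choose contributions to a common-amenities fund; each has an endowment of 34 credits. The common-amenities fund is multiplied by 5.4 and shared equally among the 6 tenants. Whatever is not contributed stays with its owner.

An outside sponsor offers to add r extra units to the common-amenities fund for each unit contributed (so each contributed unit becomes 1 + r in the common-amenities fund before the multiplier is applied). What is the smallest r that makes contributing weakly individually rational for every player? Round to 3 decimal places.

With matching at rate r, one contributed unit becomes (1 + r) in the common-amenities fund and returns 5.4 × (1 + r) / 6 to the contributor.
Setting this equal to 1: 1 + r = 6/5.4 = 1.1111.
So the minimum matching rate is r = 1.1111 − 1 = 0.111.

0.111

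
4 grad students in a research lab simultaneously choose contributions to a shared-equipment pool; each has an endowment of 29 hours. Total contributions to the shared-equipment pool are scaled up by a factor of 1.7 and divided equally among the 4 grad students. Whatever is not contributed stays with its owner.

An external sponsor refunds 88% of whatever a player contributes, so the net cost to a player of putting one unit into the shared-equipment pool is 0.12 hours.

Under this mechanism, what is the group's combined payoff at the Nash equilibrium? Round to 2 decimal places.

299.28 hours

With the mechanism, a contributed unit returns (1.7/4) / 0.12 = 3.5417 per unit of net cost to the contributor — now above 1 — so contributing fully is weakly dominant for every player.
So the Nash equilibrium is full contribution by all 4; the group earns 4 × (29 × 0.88 + 1.7 × 29) = 299.28.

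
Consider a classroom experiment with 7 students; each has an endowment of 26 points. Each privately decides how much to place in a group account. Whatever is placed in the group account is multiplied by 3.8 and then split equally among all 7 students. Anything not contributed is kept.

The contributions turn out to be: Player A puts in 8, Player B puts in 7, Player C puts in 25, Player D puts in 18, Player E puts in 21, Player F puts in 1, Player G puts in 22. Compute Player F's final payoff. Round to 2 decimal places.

Total contributed: 8 + 7 + 25 + 18 + 21 + 1 + 22 = 102.
Each receives 3.8 × 102 / 7 = 55.37 from the group account.
Player F keeps 26 − 1 = 25, so Player F's payoff is 25 + 55.37 = 80.37.

80.37 points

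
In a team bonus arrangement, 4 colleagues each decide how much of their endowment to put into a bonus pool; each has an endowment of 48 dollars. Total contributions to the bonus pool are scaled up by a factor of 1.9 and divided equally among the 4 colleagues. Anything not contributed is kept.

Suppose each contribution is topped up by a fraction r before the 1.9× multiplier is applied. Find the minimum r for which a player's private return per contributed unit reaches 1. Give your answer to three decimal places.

With matching at rate r, one contributed unit becomes (1 + r) in the bonus pool and returns 1.9 × (1 + r) / 4 to the contributor.
Setting this equal to 1: 1 + r = 4/1.9 = 2.1053.
So the minimum matching rate is r = 2.1053 − 1 = 1.105.

1.105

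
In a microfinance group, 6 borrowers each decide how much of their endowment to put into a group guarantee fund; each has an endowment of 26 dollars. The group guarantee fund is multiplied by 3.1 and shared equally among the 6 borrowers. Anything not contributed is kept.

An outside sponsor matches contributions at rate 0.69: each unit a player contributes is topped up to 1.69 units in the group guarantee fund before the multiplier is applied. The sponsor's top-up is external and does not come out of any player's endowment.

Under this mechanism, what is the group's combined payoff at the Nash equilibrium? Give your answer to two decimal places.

With the mechanism, a contributed unit returns 3.1 × 1.69 / 6 = 0.8732 per unit of net cost — still below 1 — so contributing 0 remains dominant for every player.
At the Nash equilibrium no one contributes; group total payoff = 6 × 26 = 156.

156.00 dollars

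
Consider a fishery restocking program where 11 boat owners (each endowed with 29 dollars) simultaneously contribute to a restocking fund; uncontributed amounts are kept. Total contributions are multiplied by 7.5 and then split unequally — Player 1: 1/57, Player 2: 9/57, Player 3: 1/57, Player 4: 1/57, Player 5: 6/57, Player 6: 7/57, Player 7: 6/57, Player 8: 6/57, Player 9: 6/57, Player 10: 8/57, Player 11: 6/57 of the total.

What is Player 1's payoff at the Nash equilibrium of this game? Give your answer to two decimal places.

36.63 dollars

A player with share s gets back 7.5·s per unit contributed, so full contribution is dominant for anyone with s > 1/7.5 = 0.1333 and zero contribution is dominant for anyone below.
Player 2 and Player 10 clear that bar, contributing 29 each; the remaining 9 contribute 0. Total contributed: 58.
Player 1 keeps 29 and receives 7.5 × 58 × 1/57 = 7.63 from the restocking fund, for a payoff of 36.63.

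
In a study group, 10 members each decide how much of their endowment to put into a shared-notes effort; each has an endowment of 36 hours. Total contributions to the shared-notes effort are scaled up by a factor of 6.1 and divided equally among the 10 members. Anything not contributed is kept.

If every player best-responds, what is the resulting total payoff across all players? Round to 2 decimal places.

Each contributed unit returns 6.1/10 = 0.6100 to its contributor — below 1 — so contributing 0 is dominant for every player. At the Nash equilibrium everyone keeps their 36, and the group total is 10 × 36 = 360.

360.00 hours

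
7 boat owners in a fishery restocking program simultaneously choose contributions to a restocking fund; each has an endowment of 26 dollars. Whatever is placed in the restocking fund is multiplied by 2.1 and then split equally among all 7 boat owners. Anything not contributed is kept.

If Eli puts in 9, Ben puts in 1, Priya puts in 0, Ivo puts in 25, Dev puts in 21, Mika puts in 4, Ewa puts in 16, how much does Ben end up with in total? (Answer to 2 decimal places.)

Total contributed: 9 + 1 + 0 + 25 + 21 + 4 + 16 = 76.
Each receives 2.1 × 76 / 7 = 22.80 from the restocking fund.
Ben keeps 26 − 1 = 25, so Ben's payoff is 25 + 22.80 = 47.80.

47.80 dollars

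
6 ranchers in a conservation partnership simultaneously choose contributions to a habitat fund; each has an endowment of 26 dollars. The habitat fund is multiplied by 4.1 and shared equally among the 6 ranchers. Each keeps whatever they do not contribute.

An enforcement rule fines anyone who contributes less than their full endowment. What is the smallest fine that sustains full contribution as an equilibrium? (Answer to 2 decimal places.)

Given the others contribute fully, the best deviation is to contribute 0 (any partial contribution still incurs the fine and gives up units whose private return 0.6833 is below 1).
Deviating from 26 to 0 saves 26 dollars but forfeits the deviator's share of the drop in the habitat fund: 4.1/6 × 26 = 17.77.
So the deviation gain is 26 − 17.77 = 8.23, and the fine must be at least 8.23 dollars to wipe it out.

8.23 dollars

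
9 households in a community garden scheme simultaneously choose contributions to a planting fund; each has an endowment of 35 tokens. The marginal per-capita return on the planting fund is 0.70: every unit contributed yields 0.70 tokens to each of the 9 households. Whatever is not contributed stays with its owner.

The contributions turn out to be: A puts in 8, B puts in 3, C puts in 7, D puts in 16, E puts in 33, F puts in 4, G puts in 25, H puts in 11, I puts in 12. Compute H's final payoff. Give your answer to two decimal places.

Total contributed: 8 + 3 + 7 + 16 + 33 + 4 + 25 + 11 + 12 = 119.
Each receives 0.70 × 119 = 83.30 from the planting fund.
H keeps 35 − 11 = 24, so H's payoff is 24 + 83.30 = 107.30.

107.30 tokens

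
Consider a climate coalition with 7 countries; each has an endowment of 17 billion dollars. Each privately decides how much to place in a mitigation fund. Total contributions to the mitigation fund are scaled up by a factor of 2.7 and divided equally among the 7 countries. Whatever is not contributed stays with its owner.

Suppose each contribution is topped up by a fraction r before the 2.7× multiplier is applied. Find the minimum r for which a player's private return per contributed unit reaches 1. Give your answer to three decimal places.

With matching at rate r, one contributed unit becomes (1 + r) in the mitigation fund and returns 2.7 × (1 + r) / 7 to the contributor.
Setting this equal to 1: 1 + r = 7/2.7 = 2.5926.
So the minimum matching rate is r = 2.5926 − 1 = 1.593.

1.593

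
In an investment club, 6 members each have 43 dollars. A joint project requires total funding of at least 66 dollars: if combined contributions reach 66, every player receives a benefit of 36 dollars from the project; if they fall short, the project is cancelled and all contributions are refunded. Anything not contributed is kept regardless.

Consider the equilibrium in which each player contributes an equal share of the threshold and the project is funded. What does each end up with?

Equal share of the threshold: 66/6 = 11.
At this profile no one gains by cutting their contribution: any cut drops the total below 66, the project is cancelled, contributions are refunded, and the deviator ends with 43, which is less than 43 − 11 + 36 = 68. Contributing more than 11 just wastes the excess. So contributing exactly 11 is a best response.
Each player's payoff: 43 − 11 + 36 = 68.

68 dollars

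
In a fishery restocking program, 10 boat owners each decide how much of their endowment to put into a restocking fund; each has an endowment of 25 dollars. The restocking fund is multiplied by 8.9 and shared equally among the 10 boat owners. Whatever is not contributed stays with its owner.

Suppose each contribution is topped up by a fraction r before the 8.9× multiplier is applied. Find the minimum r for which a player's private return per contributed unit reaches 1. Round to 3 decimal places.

0.124

With matching at rate r, one contributed unit becomes (1 + r) in the restocking fund and returns 8.9 × (1 + r) / 10 to the contributor.
Setting this equal to 1: 1 + r = 10/8.9 = 1.1236.
So the minimum matching rate is r = 1.1236 − 1 = 0.124.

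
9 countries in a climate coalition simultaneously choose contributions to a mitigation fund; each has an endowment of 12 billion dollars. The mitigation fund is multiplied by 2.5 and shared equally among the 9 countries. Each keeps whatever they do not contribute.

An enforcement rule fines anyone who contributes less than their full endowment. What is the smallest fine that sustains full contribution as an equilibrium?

Given the others contribute fully, the best deviation is to contribute 0 (any partial contribution still incurs the fine and gives up units whose private return 0.2778 is below 1).
Deviating from 12 to 0 saves 12 billion dollars but forfeits the deviator's share of the drop in the mitigation fund: 2.5/9 × 12 = 3.33.
So the deviation gain is 12 − 3.33 = 8.67, and the fine must be at least 8.67 billion dollars to wipe it out.

8.67 billion dollars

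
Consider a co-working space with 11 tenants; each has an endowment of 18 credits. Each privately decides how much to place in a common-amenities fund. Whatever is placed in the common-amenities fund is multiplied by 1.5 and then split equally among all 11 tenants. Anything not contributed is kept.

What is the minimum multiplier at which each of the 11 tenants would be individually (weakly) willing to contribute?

A contributed unit returns (multiplier)/11 to its contributor.
This reaches 1 exactly when the multiplier is 11.

11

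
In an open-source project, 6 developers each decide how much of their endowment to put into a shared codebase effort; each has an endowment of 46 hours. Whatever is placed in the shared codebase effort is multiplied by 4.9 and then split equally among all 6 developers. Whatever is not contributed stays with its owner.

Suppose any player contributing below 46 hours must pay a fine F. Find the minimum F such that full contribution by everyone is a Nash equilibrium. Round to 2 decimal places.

Given the others contribute fully, the best deviation is to contribute 0 (any partial contribution still incurs the fine and gives up units whose private return 0.8167 is below 1).
Deviating from 46 to 0 saves 46 hours but forfeits the deviator's share of the drop in the shared codebase effort: 4.9/6 × 46 = 37.57.
So the deviation gain is 46 − 37.57 = 8.43, and the fine must be at least 8.43 hours to wipe it out.

8.43 hours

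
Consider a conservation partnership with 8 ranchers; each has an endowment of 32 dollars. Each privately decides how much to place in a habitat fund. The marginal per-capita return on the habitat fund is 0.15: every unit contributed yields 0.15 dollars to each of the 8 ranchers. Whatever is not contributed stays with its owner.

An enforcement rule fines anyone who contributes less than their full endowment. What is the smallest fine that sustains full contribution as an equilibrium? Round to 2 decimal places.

27.20 dollars

Given the others contribute fully, the best deviation is to contribute 0 (any partial contribution still incurs the fine and gives up units whose private return 0.15 is below 1).
Deviating from 32 to 0 saves 32 dollars but forfeits the deviator's share of the drop in the habitat fund: 0.15 × 32 = 4.80.
So the deviation gain is 32 − 4.80 = 27.20, and the fine must be at least 27.20 dollars to wipe it out.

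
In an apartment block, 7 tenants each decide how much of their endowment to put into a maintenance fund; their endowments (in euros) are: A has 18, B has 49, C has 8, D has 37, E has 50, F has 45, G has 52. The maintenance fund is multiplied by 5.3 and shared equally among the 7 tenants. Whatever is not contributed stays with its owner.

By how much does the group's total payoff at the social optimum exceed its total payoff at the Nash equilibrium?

The private return per contributed unit is 5.3/7 = 0.7571 < 1 for every player regardless of endowment, so the Nash equilibrium is zero contribution and the group total is Σ E_j = 18 + 49 + 8 + 37 + 50 + 45 + 52 = 259.
Each contributed unit returns 5.300 to the group, so the social optimum is full contribution by everyone: group total = 5.300 × 259 = 1372.70.
Efficiency loss = (5.300 − 1) × 259 = 1113.70.

1113.70 euros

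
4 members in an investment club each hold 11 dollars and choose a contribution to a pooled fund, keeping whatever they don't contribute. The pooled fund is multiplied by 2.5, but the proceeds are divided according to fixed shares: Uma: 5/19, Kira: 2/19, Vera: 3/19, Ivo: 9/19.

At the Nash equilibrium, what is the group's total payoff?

A player with share s gets back 2.5·s per unit contributed, so full contribution is dominant for anyone with s > 1/2.5 = 0.4000 and zero contribution is dominant for anyone below.
The only share above 0.4000 is Ivo's 9/19, contributing 11; the remaining 3 contribute 0. Total contributed: 11.
The pooled fund pays out 2.5 × 11 = 27.50 in total (split across the unequal shares, but the aggregate is all that matters for the group sum).
The 3 free-riders keep 11 each, adding 33. Group total = 33 + 27.50 = 60.50.

60.50 dollars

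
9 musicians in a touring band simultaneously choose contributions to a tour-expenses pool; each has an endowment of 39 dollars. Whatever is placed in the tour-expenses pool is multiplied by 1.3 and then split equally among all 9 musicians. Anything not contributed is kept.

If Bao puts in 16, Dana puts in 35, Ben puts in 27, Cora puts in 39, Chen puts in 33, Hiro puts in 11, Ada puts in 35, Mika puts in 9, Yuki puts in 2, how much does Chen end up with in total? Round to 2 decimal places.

35.90 dollars

Total contributed: 16 + 35 + 27 + 39 + 33 + 11 + 35 + 9 + 2 = 207.
Each receives 1.3 × 207 / 9 = 29.90 from the tour-expenses pool.
Chen keeps 39 − 33 = 6, so Chen's payoff is 6 + 29.90 = 35.90.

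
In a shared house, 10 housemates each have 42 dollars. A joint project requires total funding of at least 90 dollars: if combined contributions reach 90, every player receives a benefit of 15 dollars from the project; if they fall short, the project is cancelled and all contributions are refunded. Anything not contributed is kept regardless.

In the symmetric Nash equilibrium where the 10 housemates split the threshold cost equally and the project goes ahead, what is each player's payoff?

Equal share of the threshold: 90/10 = 9.
At this profile no one gains by cutting their contribution: any cut drops the total below 90, the project is cancelled, contributions are refunded, and the deviator ends with 42, which is less than 42 − 9 + 15 = 48. Contributing more than 9 just wastes the excess. So contributing exactly 9 is a best response.
Each player's payoff: 42 − 9 + 15 = 48.

48 dollars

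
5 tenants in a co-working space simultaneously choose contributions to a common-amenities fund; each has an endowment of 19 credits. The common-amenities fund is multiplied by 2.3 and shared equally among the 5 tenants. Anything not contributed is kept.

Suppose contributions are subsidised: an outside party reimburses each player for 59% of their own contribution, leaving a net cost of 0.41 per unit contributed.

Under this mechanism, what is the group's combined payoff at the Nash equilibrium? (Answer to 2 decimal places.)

Under the mechanism each unit contributed yields (2.3/5) / 0.41 = 1.1220 back to its contributor per unit of net cost, which exceeds 1, making full contribution the dominant choice for everyone.
At the Nash equilibrium everyone contributes 19. Group total payoff = 5 × (19 × 0.59 + 2.3 × 19) = 274.55.

274.55 credits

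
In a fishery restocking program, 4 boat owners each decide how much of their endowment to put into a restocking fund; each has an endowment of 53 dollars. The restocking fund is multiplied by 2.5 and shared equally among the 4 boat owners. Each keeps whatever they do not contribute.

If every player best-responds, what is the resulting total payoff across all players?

212.00 dollars

Each contributed unit returns 2.5/4 = 0.6250 to its contributor — below 1 — so contributing 0 is dominant for every player. At the Nash equilibrium everyone keeps their 53, and the group total is 4 × 53 = 212.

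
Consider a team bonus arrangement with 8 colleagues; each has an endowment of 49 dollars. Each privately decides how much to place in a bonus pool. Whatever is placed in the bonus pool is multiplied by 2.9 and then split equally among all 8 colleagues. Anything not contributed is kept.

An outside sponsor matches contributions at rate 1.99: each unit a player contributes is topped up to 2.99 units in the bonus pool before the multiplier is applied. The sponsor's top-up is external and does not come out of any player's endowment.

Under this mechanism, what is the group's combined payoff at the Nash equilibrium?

3399.03 dollars

With the mechanism, a contributed unit returns 2.9 × 2.99 / 8 = 1.0839 per unit of net cost to the contributor — now above 1 — so contributing fully is weakly dominant for every player.
At the Nash equilibrium everyone contributes 49. Group total payoff = 2.9 × 2.99 × 392 = 3399.03.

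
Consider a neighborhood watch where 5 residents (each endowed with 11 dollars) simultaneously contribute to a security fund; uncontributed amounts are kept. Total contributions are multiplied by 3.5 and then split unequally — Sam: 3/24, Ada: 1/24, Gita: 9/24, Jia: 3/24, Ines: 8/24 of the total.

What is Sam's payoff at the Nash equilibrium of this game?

Each unit j contributes comes back to j as 3.5 × (j's share), so j prefers to contribute only if that share exceeds 1/3.5 = 0.2857; otherwise keeping the unit dominates.
The shares above 0.2857 belong to Gita and Ines, contributing 11 each; the remaining 3 contribute 0. Total contributed: 22.
Sam keeps 11 and receives 3.5 × 22 × 3/24 = 9.63 from the security fund, for a payoff of 20.63.

20.63 dollars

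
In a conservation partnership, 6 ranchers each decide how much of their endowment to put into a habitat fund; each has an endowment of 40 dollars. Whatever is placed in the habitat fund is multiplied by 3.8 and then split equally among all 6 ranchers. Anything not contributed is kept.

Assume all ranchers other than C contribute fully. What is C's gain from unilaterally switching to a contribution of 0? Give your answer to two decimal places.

Switching from a contribution of 40 to 0 lets C keep an extra 40 dollars, but lowers the habitat fund by 40, which costs C their own share of that drop: 3.8/6 × 40 = 25.33.
Net gain = 40 − 25.33 = 14.67. The private return per contributed unit (0.6333) is below 1, so free-riding is indeed the best response regardless of what the others do.

14.67 dollars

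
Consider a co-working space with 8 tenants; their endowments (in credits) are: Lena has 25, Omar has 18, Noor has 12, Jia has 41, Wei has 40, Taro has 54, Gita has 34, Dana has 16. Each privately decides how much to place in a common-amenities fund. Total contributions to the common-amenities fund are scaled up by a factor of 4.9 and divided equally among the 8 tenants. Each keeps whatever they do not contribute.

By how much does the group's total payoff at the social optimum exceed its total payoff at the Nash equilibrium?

The private return per contributed unit is 4.9/8 = 0.6125 < 1 for every player regardless of endowment, so the Nash equilibrium is zero contribution and the group total is Σ E_j = 25 + 18 + 12 + 41 + 40 + 54 + 34 + 16 = 240.
Each contributed unit returns 4.900 to the group, so the social optimum is full contribution by everyone: group total = 4.900 × 240 = 1176.00.
Efficiency loss = (4.900 − 1) × 240 = 936.00.

936.00 credits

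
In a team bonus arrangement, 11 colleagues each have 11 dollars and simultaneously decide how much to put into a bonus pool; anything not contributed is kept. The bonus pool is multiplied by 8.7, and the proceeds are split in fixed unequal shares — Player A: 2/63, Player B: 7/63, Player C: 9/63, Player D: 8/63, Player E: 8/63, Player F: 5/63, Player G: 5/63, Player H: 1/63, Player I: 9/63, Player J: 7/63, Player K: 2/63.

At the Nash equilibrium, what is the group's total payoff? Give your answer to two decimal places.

For player j, contributing a unit is worthwhile iff 8.7 × (j's share) ≥ 1, i.e. iff j's share is at least 0.1149.
Player C, Player D, Player E and Player I clear that bar, contributing 11 each; the remaining 7 contribute 0. Total contributed: 44.
The bonus pool pays out 8.7 × 44 = 382.80 in total (split across the unequal shares, but the aggregate is all that matters for the group sum).
The 7 free-riders keep 11 each, adding 77. Group total = 77 + 382.80 = 459.80.

459.80 dollars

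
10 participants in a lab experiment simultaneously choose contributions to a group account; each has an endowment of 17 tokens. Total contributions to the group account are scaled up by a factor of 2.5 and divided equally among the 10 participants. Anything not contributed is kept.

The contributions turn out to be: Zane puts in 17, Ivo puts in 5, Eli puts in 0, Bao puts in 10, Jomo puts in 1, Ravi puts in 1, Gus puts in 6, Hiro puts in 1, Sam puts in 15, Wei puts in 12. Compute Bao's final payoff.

Total contributed: 17 + 5 + 0 + 10 + 1 + 1 + 6 + 1 + 15 + 12 = 68.
Each receives 2.5 × 68 / 10 = 17.00 from the group account.
Bao keeps 17 − 10 = 7, so Bao's payoff is 7 + 17.00 = 24.00.

24.00 tokens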